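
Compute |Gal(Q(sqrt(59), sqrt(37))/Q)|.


The 2 square roots of distinct primes are multiplicatively independent over Q,
so [K:Q] = 2^2 and Gal(K/Q) is isomorphic to (Z/2Z)^2.
|Gal| = 2^2 = 4

4


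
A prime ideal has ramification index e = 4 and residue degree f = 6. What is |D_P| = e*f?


|D_P| = e * f
= 4 * 6
= 24

24


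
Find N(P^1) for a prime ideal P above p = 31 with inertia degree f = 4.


N(P^a) = p^(a*f)
= 31^(1*4)
= 31^4
= 923521

923521


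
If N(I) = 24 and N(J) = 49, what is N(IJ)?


N(IJ) = N(I) * N(J)
= 24 * 49
= 1176

1176


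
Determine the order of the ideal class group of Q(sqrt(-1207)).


K = Q(sqrt(-1207)). d mod 4 = 1, so D = disc(K) = d = -1207
h(K) equals the number of primitive reduced positive-definite forms (a, b, c) = a*x^2 + b*x*y + c*y^2 with b^2 - 4ac = D,
where reduced means |b| <= a <= c, with b >= 0 whenever |b| = a or a = c, and primitive means gcd(a, b, c) = 1.
Reduced forces 3a^2 <= |D| = 1207, so 1 <= a <= 20; b must have the parity of D, and c = (b^2 - D)/(4a) must be an integer >= a.
Enumerate a = 1..20, b in [-a, a]:
  a=1: (1, 1, 302)  [1]
  a=2: (2, -1, 151), (2, 1, 151)  [2]
  a=3: none
  a=4: (4, -3, 76), (4, 3, 76)  [2]
  a=5..6: none
  a=7: (7, -5, 44), (7, 5, 44)  [2]
  a=8: (8, -3, 38), (8, 3, 38)  [2]
  a=9..10: none
  a=11: (11, -5, 28), (11, 5, 28)  [2]
  a=12..13: none
  a=14: (14, -9, 23), (14, -5, 22), (14, 5, 22), (14, 9, 23)  [4]
  a=15: none
  a=16: (16, -3, 19), (16, 3, 19)  [2]
  a=17: (17, 17, 22)  [1]
  a=18..20: none
Total reduced forms: 1 + 2 + 2 + 2 + 2 + 2 + 4 + 2 + 1 = 18
h = 18

18


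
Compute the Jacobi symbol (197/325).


Compute (197/325) via quadratic reciprocity:
  reciprocity: (197/325) -> +(325/197)
  reduce: (128/197)
  pull out 2: (2/197) = -1  (since 197 mod 8 = 5)
  pull out 2: (2/197) = -1  (since 197 mod 8 = 5)
  pull out 2: (2/197) = -1  (since 197 mod 8 = 5)
  pull out 2: (2/197) = -1  (since 197 mod 8 = 5)
  pull out 2: (2/197) = -1  (since 197 mod 8 = 5)
  pull out 2: (2/197) = -1  (since 197 mod 8 = 5)
  pull out 2: (2/197) = -1  (since 197 mod 8 = 5)
  (1/197) = 1
Product of signs = -1

-1


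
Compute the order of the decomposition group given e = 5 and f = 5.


|D_P| = e * f
= 5 * 5
= 25

25


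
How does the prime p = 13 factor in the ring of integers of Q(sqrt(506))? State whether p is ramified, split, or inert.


K = Q(sqrt(506)). Since d mod 4 = 2, disc(K) = 2024.
Check p | disc: 2024 mod 13 = 9.
p does not divide disc. Compute Legendre symbol (d/p):
12^((13-1)/2) mod 13 = 1
(d/p) = 1, so p splits: (p) = P*P' with e=1, f=1, g=2.
Therefore p is split.

split


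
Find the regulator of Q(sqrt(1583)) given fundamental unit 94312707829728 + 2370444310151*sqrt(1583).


epsilon = 94312707829728 + 2370444310151*sqrt(1583)
= 1.8863e+14
R = ln(1.8863e+14)
= 32.8708

32.8708


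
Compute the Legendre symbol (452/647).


p = 647 is prime, so compute (452/647) with the reciprocity algorithm (Jacobi-symbol steps: pull out 2s via (2/n), flip via reciprocity, reduce):
  pull out 2: (2/647) = +1  (since 647 mod 8 = 7)
  pull out 2: (2/647) = +1  (since 647 mod 8 = 7)
  reciprocity: (113/647) -> +(647/113)
  reduce: (82/113)
  pull out 2: (2/113) = +1  (since 113 mod 8 = 1)
  reciprocity: (41/113) -> +(113/41)
  reduce: (31/41)
  reciprocity: (31/41) -> +(41/31)
  reduce: (10/31)
  pull out 2: (2/31) = +1  (since 31 mod 8 = 7)
  reciprocity: (5/31) -> +(31/5)
  reduce: (1/5)
  (1/5) = 1
Product of signs = 1
(452/647) = 1

1


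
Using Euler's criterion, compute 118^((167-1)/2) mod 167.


p = 167 is prime and the exponent is (p-1)/2 = 83, so by Euler's criterion 118^83 = (118/167) = +1 or -1 mod 167.
Compute by square-and-multiply:
  83 = 64 + 16 + 2 + 1 (binary 1010011)
  Repeated squaring mod 167: 118^1 = 118, 118^2 = 63, 118^4 = 128, 118^8 = 18, 118^16 = 157, 118^32 = 100, 118^64 = 147
  118^83 = 118^64 * 118^16 * 118^2 * 118^1 = 147 * 157 * 63 * 118 mod 167
    147 * 157 = 23079 = 33 mod 167
    33 * 63 = 2079 = 75 mod 167
    75 * 118 = 8850 = 166 mod 167
  118^83 = 166 mod 167
Result 166 = p - 1 = -1 mod 167: 118 is a quadratic non-residue mod 167. As a residue in [0, p-1] the value is 166.
118^83 mod 167 = 166

166


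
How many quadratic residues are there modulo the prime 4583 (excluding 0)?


For prime p, the number of non-zero quadratic residues is (p-1)/2.
= (4583-1)/2
= 2291

2291


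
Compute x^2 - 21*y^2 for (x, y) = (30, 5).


x^2 - d*y^2
= 30^2 - 21*5^2
= 900 - 525
= 375

375


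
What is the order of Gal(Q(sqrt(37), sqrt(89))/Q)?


The 2 square roots of distinct primes are multiplicatively independent over Q,
so [K:Q] = 2^2 and Gal(K/Q) is isomorphic to (Z/2Z)^2.
|Gal| = 2^2 = 4

4


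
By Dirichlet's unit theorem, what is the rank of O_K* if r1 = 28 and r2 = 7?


By Dirichlet's unit theorem:
rank = r1 + r2 - 1
= 28 + 7 - 1
= 34

34


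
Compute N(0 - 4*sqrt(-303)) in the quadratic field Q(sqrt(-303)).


N(a + b*sqrt(d)) = a^2 - d*b^2
= (0)^2 - (-303)*(-4)^2
= 0 + 4848
= 4848

4848


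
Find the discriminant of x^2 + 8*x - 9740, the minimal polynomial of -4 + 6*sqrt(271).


The element -4 + 6*sqrt(271) has minimal polynomial:
x^2 + 8*x - 9740
Discriminant = (8)^2 - 4*(-9740)
= 64 + 38960
= 39024

39024


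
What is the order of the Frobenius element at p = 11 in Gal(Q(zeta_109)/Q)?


The Frobenius at p in Gal(Q(zeta_n)/Q) = (Z/nZ)* is the class of p, so its order is ord_109(11), the smallest k >= 1 with 11^k = 1 mod 109.
n = 109 = 109, phi(109) = 108; the order divides phi(n).
Divisors of 108: 1, 2, 3, 4, 6, 9, 12, 18, 27, 36, 54, 108
Repeated squaring mod 109: 11^1 = 11, 11^2 = 12, 11^4 = 35, 11^8 = 26, 11^16 = 22, 11^32 = 48, 11^64 = 15
Test divisors in increasing order:
  k=1: 11^1 = 11 mod 109
  k=2: 11^2 = 12 mod 109
  k=3: 11^3 = 12 * 11 = 23 mod 109
  k=4: 11^4 = 35 mod 109
  k=6: 11^6 = 35 * 12 = 93 mod 109
  k=9: 11^9 = 26 * 11 = 68 mod 109
  k=12: 11^12 = 26 * 35 = 38 mod 109
  k=18: 11^18 = 22 * 12 = 46 mod 109
  k=27: 11^27 = 22 * 26 * 12 * 11 = 76 mod 109
  k=36: 11^36 = 48 * 35 = 45 mod 109
  k=54: 11^54 = 48 * 22 * 35 * 12 = 108 mod 109
  k=108: 11^108 = 15 * 48 * 26 * 35 = 1 mod 109  <- first divisor giving 1
Order = 108

108


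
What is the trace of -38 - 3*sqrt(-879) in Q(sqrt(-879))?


Tr(a + b*sqrt(d)) = (a + b*sqrt(d)) + (a - b*sqrt(d)) = 2a
= 2 * (-38)
= -76

-76


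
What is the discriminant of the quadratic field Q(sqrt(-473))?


For K = Q(sqrt(d)) with d squarefree: disc(K) = d if d = 1 mod 4, and disc(K) = 4d if d = 2 or 3 mod 4.
Here d = -473, and d mod 4 = 3.
d = 3 mod 4, not 1 (O_K = Z[sqrt(d)]), so disc(K) = 4d = 4 * (-473) = -1892

-1892


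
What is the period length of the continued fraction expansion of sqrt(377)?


Run the CF algorithm for sqrt(377).
a_0 = floor(sqrt(377)) = 19; set m_0=0, q_0=1.
Recurrence: m' = q*a - m,  q' = (d - m'^2)/q,  a' = floor((a_0 + m')/q').
  step 1: m=19, q=16, a=2
  step 2: m=13, q=13, a=2
  step 3: m=13, q=16, a=2
  step 4: m=19, q=1, a=38
a_4 = 2*a_0 = 38, so the period closes here.
sqrt(377) = [19; 2, 2, 2, 38]
Period length = 4

4


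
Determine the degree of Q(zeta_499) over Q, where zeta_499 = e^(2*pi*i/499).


The degree equals Euler's totient phi(499).
499 = 499
phi(499) = 498

498


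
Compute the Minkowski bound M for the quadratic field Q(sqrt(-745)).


d = -745, d mod 4 = 3, so disc(K) = 4d = -2980; |disc(K)| = 2980
Imaginary quadratic field, so n = 2, s = r2 = 1, r1 = 0
M = (n!/n^n) * (4/pi)^s * sqrt(|disc(K)|) = (2!/2^2) * (4/pi)^1 * sqrt(2980)
= 0.5 * 1.273240 * 54.589376
= 34.7527

34.7527


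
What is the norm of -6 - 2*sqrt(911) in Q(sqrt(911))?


N(a + b*sqrt(d)) = a^2 - d*b^2
= (-6)^2 - (911)*(-2)^2
= 36 - 3644
= -3608

-3608


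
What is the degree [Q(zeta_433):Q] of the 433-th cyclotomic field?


The degree equals Euler's totient phi(433).
433 = 433
phi(433) = 432

432


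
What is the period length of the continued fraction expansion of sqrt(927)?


Run the CF algorithm for sqrt(927).
a_0 = floor(sqrt(927)) = 30; set m_0=0, q_0=1.
Recurrence: m' = q*a - m,  q' = (d - m'^2)/q,  a' = floor((a_0 + m')/q').
  step 1: m=30, q=27, a=2
  step 2: m=24, q=13, a=4
  step 3: m=28, q=11, a=5
  step 4: m=27, q=18, a=3
  step 5: m=27, q=11, a=5
  step 6: m=28, q=13, a=4
  step 7: m=24, q=27, a=2
  step 8: m=30, q=1, a=60
a_8 = 2*a_0 = 60, so the period closes here.
sqrt(927) = [30; 2, 4, 5, 3, 5, 4, 2, 60]
Period length = 8

8


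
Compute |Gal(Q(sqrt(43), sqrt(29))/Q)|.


The 2 square roots of distinct primes are multiplicatively independent over Q,
so [K:Q] = 2^2 and Gal(K/Q) is isomorphic to (Z/2Z)^2.
|Gal| = 2^2 = 4

4


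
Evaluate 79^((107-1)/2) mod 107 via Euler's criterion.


p = 107 is prime and the exponent is (p-1)/2 = 53, so by Euler's criterion 79^53 = (79/107) = +1 or -1 mod 107.
Compute by square-and-multiply:
  53 = 32 + 16 + 4 + 1 (binary 110101)
  Repeated squaring mod 107: 79^1 = 79, 79^2 = 35, 79^4 = 48, 79^8 = 57, 79^16 = 39, 79^32 = 23
  79^53 = 79^32 * 79^16 * 79^4 * 79^1 = 23 * 39 * 48 * 79 mod 107
    23 * 39 = 897 = 41 mod 107
    41 * 48 = 1968 = 42 mod 107
    42 * 79 = 3318 = 1 mod 107
  79^53 = 1 mod 107
Result 1: 79 is a quadratic residue mod 107.
79^53 mod 107 = 1

1


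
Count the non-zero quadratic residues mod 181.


For prime p, the number of non-zero quadratic residues is (p-1)/2.
= (181-1)/2
= 90

90


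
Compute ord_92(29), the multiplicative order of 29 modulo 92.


We want ord_92(29), the smallest k >= 1 with 29^k = 1 mod 92.
n = 92 = 2^2 * 23, phi(92) = 44; the order divides phi(n).
Divisors of 44: 1, 2, 4, 11, 22, 44
Repeated squaring mod 92: 29^1 = 29, 29^2 = 13, 29^4 = 77, 29^8 = 41, 29^16 = 25, 29^32 = 73
Test divisors in increasing order:
  k=1: 29^1 = 29 mod 92
  k=2: 29^2 = 13 mod 92
  k=4: 29^4 = 77 mod 92
  k=11: 29^11 = 41 * 13 * 29 = 1 mod 92  <- first divisor giving 1
Order = 11

11


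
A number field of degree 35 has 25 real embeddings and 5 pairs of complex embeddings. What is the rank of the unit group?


By Dirichlet's unit theorem:
rank = r1 + r2 - 1
= 25 + 5 - 1
= 29

29


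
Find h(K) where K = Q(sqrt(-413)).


K = Q(sqrt(-413)). d mod 4 = 3, so D = disc(K) = 4d = -1652
h(K) equals the number of primitive reduced positive-definite forms (a, b, c) = a*x^2 + b*x*y + c*y^2 with b^2 - 4ac = D,
where reduced means |b| <= a <= c, with b >= 0 whenever |b| = a or a = c, and primitive means gcd(a, b, c) = 1.
Reduced forces 3a^2 <= |D| = 1652, so 1 <= a <= 23; b must have the parity of D, and c = (b^2 - D)/(4a) must be an integer >= a.
Enumerate a = 1..23, b in [-a, a]:
  a=1: (1, 0, 413)  [1]
  a=2: (2, 2, 207)  [1]
  a=3: (3, -2, 138), (3, 2, 138)  [2]
  a=4..5: none
  a=6: (6, -2, 69), (6, 2, 69)  [2]
  a=7: (7, 0, 59)  [1]
  a=8: none
  a=9: (9, -2, 46), (9, 2, 46)  [2]
  a=10: none
  a=11: (11, -8, 39), (11, 8, 39)  [2]
  a=12: none
  a=13: (13, -8, 33), (13, 8, 33)  [2]
  a=14: (14, 14, 33)  [1]
  a=15..17: none
  a=18: (18, -2, 23), (18, 2, 23)  [2]
  a=19: (19, -18, 26), (19, 18, 26)  [2]
  a=20: none
  a=21: (21, -14, 22), (21, 14, 22)  [2]
  a=22..23: none
Total reduced forms: 1 + 1 + 2 + 2 + 1 + 2 + 2 + 2 + 1 + 2 + 2 + 2 = 20
h = 20

20


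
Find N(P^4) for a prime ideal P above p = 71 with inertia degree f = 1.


N(P^a) = p^(a*f)
= 71^(4*1)
= 71^4
= 25411681

25411681


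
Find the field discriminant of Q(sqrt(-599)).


For K = Q(sqrt(d)) with d squarefree: disc(K) = d if d = 1 mod 4, and disc(K) = 4d if d = 2 or 3 mod 4.
Here d = -599, and d mod 4 = 1.
d = 1 mod 4 (O_K = Z[(1+sqrt(d))/2]), so disc(K) = d = -599

-599


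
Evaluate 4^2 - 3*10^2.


x^2 - d*y^2
= 4^2 - 3*10^2
= 16 - 300
= -284

-284


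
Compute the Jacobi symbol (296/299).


Compute (296/299) via quadratic reciprocity:
  pull out 2: (2/299) = -1  (since 299 mod 8 = 3)
  pull out 2: (2/299) = -1  (since 299 mod 8 = 3)
  pull out 2: (2/299) = -1  (since 299 mod 8 = 3)
  reciprocity: (37/299) -> +(299/37)
  reduce: (3/37)
  reciprocity: (3/37) -> +(37/3)
  reduce: (1/3)
  (1/3) = 1
Product of signs = -1

-1


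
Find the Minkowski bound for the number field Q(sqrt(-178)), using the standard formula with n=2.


d = -178, d mod 4 = 2, so disc(K) = 4d = -712; |disc(K)| = 712
Imaginary quadratic field, so n = 2, s = r2 = 1, r1 = 0
M = (n!/n^n) * (4/pi)^s * sqrt(|disc(K)|) = (2!/2^2) * (4/pi)^1 * sqrt(712)
= 0.5 * 1.273240 * 26.683328
= 16.9871

16.9871


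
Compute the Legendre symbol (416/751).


p = 751 is prime, so compute (416/751) with the reciprocity algorithm (Jacobi-symbol steps: pull out 2s via (2/n), flip via reciprocity, reduce):
  pull out 2: (2/751) = +1  (since 751 mod 8 = 7)
  pull out 2: (2/751) = +1  (since 751 mod 8 = 7)
  pull out 2: (2/751) = +1  (since 751 mod 8 = 7)
  pull out 2: (2/751) = +1  (since 751 mod 8 = 7)
  pull out 2: (2/751) = +1  (since 751 mod 8 = 7)
  reciprocity: (13/751) -> +(751/13)
  reduce: (10/13)
  pull out 2: (2/13) = -1  (since 13 mod 8 = 5)
  reciprocity: (5/13) -> +(13/5)
  reduce: (3/5)
  reciprocity: (3/5) -> +(5/3)
  reduce: (2/3)
  pull out 2: (2/3) = -1  (since 3 mod 8 = 3)
  (1/3) = 1
Product of signs = 1
(416/751) = 1

1


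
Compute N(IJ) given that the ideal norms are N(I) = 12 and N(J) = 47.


N(IJ) = N(I) * N(J)
= 12 * 47
= 564

564


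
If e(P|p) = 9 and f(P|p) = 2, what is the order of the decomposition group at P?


|D_P| = e * f
= 9 * 2
= 18

18


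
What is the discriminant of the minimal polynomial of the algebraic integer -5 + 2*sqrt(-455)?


The element -5 + 2*sqrt(-455) has minimal polynomial:
x^2 + 10*x + 1845
Discriminant = (10)^2 - 4*(1845)
= 100 - 7380
= -7280

-7280


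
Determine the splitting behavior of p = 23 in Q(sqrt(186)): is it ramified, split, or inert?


K = Q(sqrt(186)). Since d mod 4 = 2, disc(K) = 744.
Check p | disc: 744 mod 23 = 8.
p does not divide disc. Compute Legendre symbol (d/p):
2^((23-1)/2) mod 23 = 1
(d/p) = 1, so p splits: (p) = P*P' with e=1, f=1, g=2.
Therefore p is split.

split


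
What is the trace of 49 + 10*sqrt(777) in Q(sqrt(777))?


Tr(a + b*sqrt(d)) = (a + b*sqrt(d)) + (a - b*sqrt(d)) = 2a
= 2 * (49)
= 98

98


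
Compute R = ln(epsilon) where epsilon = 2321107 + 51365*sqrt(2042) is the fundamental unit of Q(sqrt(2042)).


epsilon = 2321107 + 51365*sqrt(2042)
= 4.6422e+06
R = ln(4.6422e+06)
= 15.3507

15.3507


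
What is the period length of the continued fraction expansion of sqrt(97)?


Run the CF algorithm for sqrt(97).
a_0 = floor(sqrt(97)) = 9; set m_0=0, q_0=1.
Recurrence: m' = q*a - m,  q' = (d - m'^2)/q,  a' = floor((a_0 + m')/q').
  step 1: m=9, q=16, a=1
  step 2: m=7, q=3, a=5
  step 3: m=8, q=11, a=1
  step 4: m=3, q=8, a=1
  step 5: m=5, q=9, a=1
  step 6: m=4, q=9, a=1
  step 7: m=5, q=8, a=1
  step 8: m=3, q=11, a=1
  step 9: m=8, q=3, a=5
  step 10: m=7, q=16, a=1
  step 11: m=9, q=1, a=18
a_11 = 2*a_0 = 18, so the period closes here.
sqrt(97) = [9; 1, 5, 1, 1, 1, 1, 1, 1, 5, 1, 18]
Period length = 11

11


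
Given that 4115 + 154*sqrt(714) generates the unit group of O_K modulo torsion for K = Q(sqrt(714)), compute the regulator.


epsilon = 4115 + 154*sqrt(714)
= 8229.9999
R = ln(8229.9999)
= 9.0155

9.0155


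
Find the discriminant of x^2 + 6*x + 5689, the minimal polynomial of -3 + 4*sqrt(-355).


The element -3 + 4*sqrt(-355) has minimal polynomial:
x^2 + 6*x + 5689
Discriminant = (6)^2 - 4*(5689)
= 36 - 22756
= -22720

-22720


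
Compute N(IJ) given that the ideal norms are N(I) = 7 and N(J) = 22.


N(IJ) = N(I) * N(J)
= 7 * 22
= 154

154


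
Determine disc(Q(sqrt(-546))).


For K = Q(sqrt(d)) with d squarefree: disc(K) = d if d = 1 mod 4, and disc(K) = 4d if d = 2 or 3 mod 4.
Here d = -546, and d mod 4 = 2.
d = 2 mod 4, not 1 (O_K = Z[sqrt(d)]), so disc(K) = 4d = 4 * (-546) = -2184

-2184


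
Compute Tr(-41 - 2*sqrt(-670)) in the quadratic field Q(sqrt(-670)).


Tr(a + b*sqrt(d)) = (a + b*sqrt(d)) + (a - b*sqrt(d)) = 2a
= 2 * (-41)
= -82

-82


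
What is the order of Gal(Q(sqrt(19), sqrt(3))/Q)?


The 2 square roots of distinct primes are multiplicatively independent over Q,
so [K:Q] = 2^2 and Gal(K/Q) is isomorphic to (Z/2Z)^2.
|Gal| = 2^2 = 4

4


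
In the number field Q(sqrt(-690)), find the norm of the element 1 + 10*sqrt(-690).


N(a + b*sqrt(d)) = a^2 - d*b^2
= (1)^2 - (-690)*(10)^2
= 1 + 69000
= 69001

69001


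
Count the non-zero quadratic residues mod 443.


For prime p, the number of non-zero quadratic residues is (p-1)/2.
= (443-1)/2
= 221

221


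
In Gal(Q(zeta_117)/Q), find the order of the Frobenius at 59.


The Frobenius at p in Gal(Q(zeta_n)/Q) = (Z/nZ)* is the class of p, so its order is ord_117(59), the smallest k >= 1 with 59^k = 1 mod 117.
n = 117 = 3^2 * 13, phi(117) = 72; the order divides phi(n).
Divisors of 72: 1, 2, 3, 4, 6, 8, 9, 12, 18, 24, 36, 72
Repeated squaring mod 117: 59^1 = 59, 59^2 = 88, 59^4 = 22, 59^8 = 16, 59^16 = 22, 59^32 = 16, 59^64 = 22
Test divisors in increasing order:
  k=1: 59^1 = 59 mod 117
  k=2: 59^2 = 88 mod 117
  k=3: 59^3 = 88 * 59 = 44 mod 117
  k=4: 59^4 = 22 mod 117
  k=6: 59^6 = 22 * 88 = 64 mod 117
  k=8: 59^8 = 16 mod 117
  k=9: 59^9 = 16 * 59 = 8 mod 117
  k=12: 59^12 = 16 * 22 = 1 mod 117  <- first divisor giving 1
Order = 12

12


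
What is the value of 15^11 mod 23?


p = 23 is prime and the exponent is (p-1)/2 = 11, so by Euler's criterion 15^11 = (15/23) = +1 or -1 mod 23.
Compute by square-and-multiply:
  11 = 8 + 2 + 1 (binary 1011)
  Repeated squaring mod 23: 15^1 = 15, 15^2 = 18, 15^4 = 2, 15^8 = 4
  15^11 = 15^8 * 15^2 * 15^1 = 4 * 18 * 15 mod 23
    4 * 18 = 72 = 3 mod 23
    3 * 15 = 45 = 22 mod 23
  15^11 = 22 mod 23
Result 22 = p - 1 = -1 mod 23: 15 is a quadratic non-residue mod 23. As a residue in [0, p-1] the value is 22.
15^11 mod 23 = 22

22


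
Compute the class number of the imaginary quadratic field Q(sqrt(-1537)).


K = Q(sqrt(-1537)). d mod 4 = 3, so D = disc(K) = 4d = -6148
h(K) equals the number of primitive reduced positive-definite forms (a, b, c) = a*x^2 + b*x*y + c*y^2 with b^2 - 4ac = D,
where reduced means |b| <= a <= c, with b >= 0 whenever |b| = a or a = c, and primitive means gcd(a, b, c) = 1.
Reduced forces 3a^2 <= |D| = 6148, so 1 <= a <= 45; b must have the parity of D, and c = (b^2 - D)/(4a) must be an integer >= a.
Enumerate a = 1..45, b in [-a, a]:
  a=1: (1, 0, 1537)  [1]
  a=2: (2, 2, 769)  [1]
  a=3..10: none
  a=11: (11, -10, 142), (11, 10, 142)  [2]
  a=12: none
  a=13: (13, -12, 121), (13, 12, 121)  [2]
  a=14..21: none
  a=22: (22, -10, 71), (22, 10, 71)  [2]
  a=23: (23, -4, 67), (23, 4, 67)  [2]
  a=24..25: none
  a=26: (26, -14, 61), (26, 14, 61)  [2]
  a=27..28: none
  a=29: (29, 0, 53)  [1]
  a=30..40: none
  a=41: (41, 24, 41)  [1]
  a=42: none
  a=43: (43, -42, 46), (43, 42, 46)  [2]
  a=44..45: none
Total reduced forms: 1 + 1 + 2 + 2 + 2 + 2 + 2 + 1 + 1 + 2 = 16
h = 16

16


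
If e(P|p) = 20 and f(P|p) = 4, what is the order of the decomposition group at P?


|D_P| = e * f
= 20 * 4
= 80

80


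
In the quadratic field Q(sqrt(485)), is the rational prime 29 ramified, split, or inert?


K = Q(sqrt(485)). Since d mod 4 = 1, disc(K) = 485.
Check p | disc: 485 mod 29 = 21.
p does not divide disc. Compute Legendre symbol (d/p):
21^((29-1)/2) mod 29 = -1
(d/p) = -1, so p is inert: (p) stays prime with e=1, f=2, g=1.
Therefore p is inert.

inert


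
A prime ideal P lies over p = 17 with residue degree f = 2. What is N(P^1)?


N(P^a) = p^(a*f)
= 17^(1*2)
= 17^2
= 289

289


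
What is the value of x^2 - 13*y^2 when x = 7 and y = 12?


x^2 - d*y^2
= 7^2 - 13*12^2
= 49 - 1872
= -1823

-1823


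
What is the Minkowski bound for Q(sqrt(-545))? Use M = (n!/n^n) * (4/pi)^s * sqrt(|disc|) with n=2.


d = -545, d mod 4 = 3, so disc(K) = 4d = -2180; |disc(K)| = 2180
Imaginary quadratic field, so n = 2, s = r2 = 1, r1 = 0
M = (n!/n^n) * (4/pi)^s * sqrt(|disc(K)|) = (2!/2^2) * (4/pi)^1 * sqrt(2180)
= 0.5 * 1.273240 * 46.690470
= 29.7241

29.7241


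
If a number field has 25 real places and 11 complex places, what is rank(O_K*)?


By Dirichlet's unit theorem:
rank = r1 + r2 - 1
= 25 + 11 - 1
= 35

35


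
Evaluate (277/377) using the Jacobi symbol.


Compute (277/377) via quadratic reciprocity:
  reciprocity: (277/377) -> +(377/277)
  reduce: (100/277)
  pull out 2: (2/277) = -1  (since 277 mod 8 = 5)
  pull out 2: (2/277) = -1  (since 277 mod 8 = 5)
  reciprocity: (25/277) -> +(277/25)
  reduce: (2/25)
  pull out 2: (2/25) = +1  (since 25 mod 8 = 1)
  (1/25) = 1
Product of signs = 1

1


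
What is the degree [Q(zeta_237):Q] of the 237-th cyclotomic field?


The degree equals Euler's totient phi(237).
237 = 3 * 79
phi(237) = 156

156


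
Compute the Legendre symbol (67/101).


p = 101 is prime, so compute (67/101) with the reciprocity algorithm (Jacobi-symbol steps: pull out 2s via (2/n), flip via reciprocity, reduce):
  reciprocity: (67/101) -> +(101/67)
  reduce: (34/67)
  pull out 2: (2/67) = -1  (since 67 mod 8 = 3)
  reciprocity: (17/67) -> +(67/17)
  reduce: (16/17)
  pull out 2: (2/17) = +1  (since 17 mod 8 = 1)
  pull out 2: (2/17) = +1  (since 17 mod 8 = 1)
  pull out 2: (2/17) = +1  (since 17 mod 8 = 1)
  pull out 2: (2/17) = +1  (since 17 mod 8 = 1)
  (1/17) = 1
Product of signs = -1
(67/101) = -1

-1


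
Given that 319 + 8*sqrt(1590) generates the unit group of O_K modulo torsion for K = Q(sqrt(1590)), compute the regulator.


epsilon = 319 + 8*sqrt(1590)
= 637.9984
R = ln(637.9984)
= 6.4583

6.4583


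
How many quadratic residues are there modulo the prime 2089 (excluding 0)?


For prime p, the number of non-zero quadratic residues is (p-1)/2.
= (2089-1)/2
= 1044

1044


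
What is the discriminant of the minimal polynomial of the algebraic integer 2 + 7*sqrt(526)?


The element 2 + 7*sqrt(526) has minimal polynomial:
x^2 - 4*x - 25770
Discriminant = (-4)^2 - 4*(-25770)
= 16 + 103080
= 103096

103096


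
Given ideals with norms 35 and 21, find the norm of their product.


N(IJ) = N(I) * N(J)
= 35 * 21
= 735

735


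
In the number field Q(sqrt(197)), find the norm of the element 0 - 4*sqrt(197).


N(a + b*sqrt(d)) = a^2 - d*b^2
= (0)^2 - (197)*(-4)^2
= 0 - 3152
= -3152

-3152


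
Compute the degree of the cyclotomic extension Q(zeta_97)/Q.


The degree equals Euler's totient phi(97).
97 = 97
phi(97) = 96

96


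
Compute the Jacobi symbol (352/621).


Compute (352/621) via quadratic reciprocity:
  pull out 2: (2/621) = -1  (since 621 mod 8 = 5)
  pull out 2: (2/621) = -1  (since 621 mod 8 = 5)
  pull out 2: (2/621) = -1  (since 621 mod 8 = 5)
  pull out 2: (2/621) = -1  (since 621 mod 8 = 5)
  pull out 2: (2/621) = -1  (since 621 mod 8 = 5)
  reciprocity: (11/621) -> +(621/11)
  reduce: (5/11)
  reciprocity: (5/11) -> +(11/5)
  reduce: (1/5)
  (1/5) = 1
Product of signs = -1

-1


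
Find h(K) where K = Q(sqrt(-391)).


K = Q(sqrt(-391)). d mod 4 = 1, so D = disc(K) = d = -391
h(K) equals the number of primitive reduced positive-definite forms (a, b, c) = a*x^2 + b*x*y + c*y^2 with b^2 - 4ac = D,
where reduced means |b| <= a <= c, with b >= 0 whenever |b| = a or a = c, and primitive means gcd(a, b, c) = 1.
Reduced forces 3a^2 <= |D| = 391, so 1 <= a <= 11; b must have the parity of D, and c = (b^2 - D)/(4a) must be an integer >= a.
Enumerate a = 1..11, b in [-a, a]:
  a=1: (1, 1, 98)  [1]
  a=2: (2, -1, 49), (2, 1, 49)  [2]
  a=3: none
  a=4: (4, -3, 25), (4, 3, 25)  [2]
  a=5: (5, -3, 20), (5, 3, 20)  [2]
  a=6: none
  a=7: (7, -1, 14), (7, 1, 14)  [2]
  a=8: (8, -5, 13), (8, 5, 13)  [2]
  a=9: none
  a=10: (10, -7, 11), (10, 3, 10), (10, 7, 11)  [3]
  a=11: none
Total reduced forms: 1 + 2 + 2 + 2 + 2 + 2 + 3 = 14
h = 14

14


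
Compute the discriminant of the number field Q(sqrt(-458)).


For K = Q(sqrt(d)) with d squarefree: disc(K) = d if d = 1 mod 4, and disc(K) = 4d if d = 2 or 3 mod 4.
Here d = -458, and d mod 4 = 2.
d = 2 mod 4, not 1 (O_K = Z[sqrt(d)]), so disc(K) = 4d = 4 * (-458) = -1832

-1832


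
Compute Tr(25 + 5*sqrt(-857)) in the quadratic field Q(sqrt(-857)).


Tr(a + b*sqrt(d)) = (a + b*sqrt(d)) + (a - b*sqrt(d)) = 2a
= 2 * (25)
= 50

50


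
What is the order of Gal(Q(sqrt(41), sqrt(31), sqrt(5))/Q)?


The 3 square roots of distinct primes are multiplicatively independent over Q,
so [K:Q] = 2^3 and Gal(K/Q) is isomorphic to (Z/2Z)^3.
|Gal| = 2^3 = 8

8


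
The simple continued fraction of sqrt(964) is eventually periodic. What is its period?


Run the CF algorithm for sqrt(964).
a_0 = floor(sqrt(964)) = 31; set m_0=0, q_0=1.
Recurrence: m' = q*a - m,  q' = (d - m'^2)/q,  a' = floor((a_0 + m')/q').
  step 1: m=31, q=3, a=20
  step 2: m=29, q=41, a=1
  step 3: m=12, q=20, a=2
  step 4: m=28, q=9, a=6
  step 5: m=26, q=32, a=1
  step 6: m=6, q=29, a=1
  step 7: m=23, q=15, a=3
  step 8: m=22, q=32, a=1
  step 9: m=10, q=27, a=1
  step 10: m=17, q=25, a=1
  step 11: m=8, q=36, a=1
  step 12: m=28, q=5, a=11
  step 13: m=27, q=47, a=1
  step 14: m=20, q=12, a=4
  step 15: m=28, q=15, a=3
  step 16: m=17, q=45, a=1
  step 17: m=28, q=4, a=14
  step 18: m=28, q=45, a=1
  step 19: m=17, q=15, a=3
  step 20: m=28, q=12, a=4
  step 21: m=20, q=47, a=1
  step 22: m=27, q=5, a=11
  step 23: m=28, q=36, a=1
  step 24: m=8, q=25, a=1
  step 25: m=17, q=27, a=1
  step 26: m=10, q=32, a=1
  step 27: m=22, q=15, a=3
  step 28: m=23, q=29, a=1
  step 29: m=6, q=32, a=1
  step 30: m=26, q=9, a=6
  step 31: m=28, q=20, a=2
  step 32: m=12, q=41, a=1
  step 33: m=29, q=3, a=20
  step 34: m=31, q=1, a=62
a_34 = 2*a_0 = 62, so the period closes here.
sqrt(964) = [31; 20, 1, 2, 6, 1, 1, 3, 1, 1, 1, 1, 11, 1, 4, 3, 1, 14, 1, 3, 4, 1, 11, 1, 1, 1, 1, 3, 1, 1, 6, 2, 1, 20, 62]
Period length = 34

34


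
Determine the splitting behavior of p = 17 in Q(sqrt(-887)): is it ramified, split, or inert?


K = Q(sqrt(-887)). Since d mod 4 = 1, disc(K) = -887.
Check p | disc: -887 mod 17 = 14.
p does not divide disc. Compute Legendre symbol (d/p):
14^((17-1)/2) mod 17 = -1
(d/p) = -1, so p is inert: (p) stays prime with e=1, f=2, g=1.
Therefore p is inert.

inert


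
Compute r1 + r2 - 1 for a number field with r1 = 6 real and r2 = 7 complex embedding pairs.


By Dirichlet's unit theorem:
rank = r1 + r2 - 1
= 6 + 7 - 1
= 12

12


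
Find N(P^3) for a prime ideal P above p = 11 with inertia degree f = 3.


N(P^a) = p^(a*f)
= 11^(3*3)
= 11^9
= 2357947691

2357947691


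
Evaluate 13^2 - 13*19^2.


x^2 - d*y^2
= 13^2 - 13*19^2
= 169 - 4693
= -4524

-4524


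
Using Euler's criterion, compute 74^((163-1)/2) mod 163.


p = 163 is prime and the exponent is (p-1)/2 = 81, so by Euler's criterion 74^81 = (74/163) = +1 or -1 mod 163.
Compute by square-and-multiply:
  81 = 64 + 16 + 1 (binary 1010001)
  Repeated squaring mod 163: 74^1 = 74, 74^2 = 97, 74^4 = 118, 74^8 = 69, 74^16 = 34, 74^32 = 15, 74^64 = 62
  74^81 = 74^64 * 74^16 * 74^1 = 62 * 34 * 74 mod 163
    62 * 34 = 2108 = 152 mod 163
    152 * 74 = 11248 = 1 mod 163
  74^81 = 1 mod 163
Result 1: 74 is a quadratic residue mod 163.
74^81 mod 163 = 1

1


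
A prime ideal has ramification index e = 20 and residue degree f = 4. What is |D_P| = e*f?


|D_P| = e * f
= 20 * 4
= 80

80


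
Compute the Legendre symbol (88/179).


p = 179 is prime, so compute (88/179) with the reciprocity algorithm (Jacobi-symbol steps: pull out 2s via (2/n), flip via reciprocity, reduce):
  pull out 2: (2/179) = -1  (since 179 mod 8 = 3)
  pull out 2: (2/179) = -1  (since 179 mod 8 = 3)
  pull out 2: (2/179) = -1  (since 179 mod 8 = 3)
  reciprocity: (11/179) -> -(179/11)
  reduce: (3/11)
  reciprocity: (3/11) -> -(11/3)
  reduce: (2/3)
  pull out 2: (2/3) = -1  (since 3 mod 8 = 3)
  (1/3) = 1
Product of signs = 1
(88/179) = 1

1


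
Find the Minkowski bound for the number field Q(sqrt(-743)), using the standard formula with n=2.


d = -743, d mod 4 = 1, so disc(K) = d = -743; |disc(K)| = 743
Imaginary quadratic field, so n = 2, s = r2 = 1, r1 = 0
M = (n!/n^n) * (4/pi)^s * sqrt(|disc(K)|) = (2!/2^2) * (4/pi)^1 * sqrt(743)
= 0.5 * 1.273240 * 27.258026
= 17.3530

17.3530


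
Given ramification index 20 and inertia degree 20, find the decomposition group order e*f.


|D_P| = e * f
= 20 * 20
= 400

400


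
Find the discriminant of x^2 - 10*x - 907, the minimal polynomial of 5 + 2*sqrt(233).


The element 5 + 2*sqrt(233) has minimal polynomial:
x^2 - 10*x - 907
Discriminant = (-10)^2 - 4*(-907)
= 100 + 3628
= 3728

3728


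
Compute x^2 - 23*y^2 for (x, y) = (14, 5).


x^2 - d*y^2
= 14^2 - 23*5^2
= 196 - 575
= -379

-379


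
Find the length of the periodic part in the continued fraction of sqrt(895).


Run the CF algorithm for sqrt(895).
a_0 = floor(sqrt(895)) = 29; set m_0=0, q_0=1.
Recurrence: m' = q*a - m,  q' = (d - m'^2)/q,  a' = floor((a_0 + m')/q').
  step 1: m=29, q=54, a=1
  step 2: m=25, q=5, a=10
  step 3: m=25, q=54, a=1
  step 4: m=29, q=1, a=58
a_4 = 2*a_0 = 58, so the period closes here.
sqrt(895) = [29; 1, 10, 1, 58]
Period length = 4

4


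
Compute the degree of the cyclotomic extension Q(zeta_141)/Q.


The degree equals Euler's totient phi(141).
141 = 3 * 47
phi(141) = 92

92


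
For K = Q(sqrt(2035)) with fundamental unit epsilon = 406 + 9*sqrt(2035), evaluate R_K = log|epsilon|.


epsilon = 406 + 9*sqrt(2035)
= 811.9988
R = ln(811.9988)
= 6.6995

6.6995


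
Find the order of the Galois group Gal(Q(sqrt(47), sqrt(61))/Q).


The 2 square roots of distinct primes are multiplicatively independent over Q,
so [K:Q] = 2^2 and Gal(K/Q) is isomorphic to (Z/2Z)^2.
|Gal| = 2^2 = 4

4


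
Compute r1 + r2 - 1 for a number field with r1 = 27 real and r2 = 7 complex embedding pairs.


By Dirichlet's unit theorem:
rank = r1 + r2 - 1
= 27 + 7 - 1
= 33

33


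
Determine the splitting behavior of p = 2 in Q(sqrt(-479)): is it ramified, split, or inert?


K = Q(sqrt(-479)). Since d mod 4 = 1, disc(K) = -479.
Check p | disc: -479 mod 2 = 1.
p=2 does not divide disc (d is 1 mod 4). 2 splits iff d = 1 mod 8.
d mod 8 = 1, so (d/2) = 1.
(d/p) = 1, so p splits: (p) = P*P' with e=1, f=1, g=2.
Therefore p is split.

split


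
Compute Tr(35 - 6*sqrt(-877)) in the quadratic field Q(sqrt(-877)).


Tr(a + b*sqrt(d)) = (a + b*sqrt(d)) + (a - b*sqrt(d)) = 2a
= 2 * (35)
= 70

70


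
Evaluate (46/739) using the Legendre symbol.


p = 739 is prime, so compute (46/739) with the reciprocity algorithm (Jacobi-symbol steps: pull out 2s via (2/n), flip via reciprocity, reduce):
  pull out 2: (2/739) = -1  (since 739 mod 8 = 3)
  reciprocity: (23/739) -> -(739/23)
  reduce: (3/23)
  reciprocity: (3/23) -> -(23/3)
  reduce: (2/3)
  pull out 2: (2/3) = -1  (since 3 mod 8 = 3)
  (1/3) = 1
Product of signs = 1
(46/739) = 1

1


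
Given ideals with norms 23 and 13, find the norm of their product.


N(IJ) = N(I) * N(J)
= 23 * 13
= 299

299


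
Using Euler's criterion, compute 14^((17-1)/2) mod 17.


p = 17 is prime and the exponent is (p-1)/2 = 8, so by Euler's criterion 14^8 = (14/17) = +1 or -1 mod 17.
Compute by square-and-multiply:
  8 = 8 (binary 1000)
  Repeated squaring mod 17: 14^1 = 14, 14^2 = 9, 14^4 = 13, 14^8 = 16
  14^8 = 16 mod 17
Result 16 = p - 1 = -1 mod 17: 14 is a quadratic non-residue mod 17. As a residue in [0, p-1] the value is 16.
14^8 mod 17 = 16

16


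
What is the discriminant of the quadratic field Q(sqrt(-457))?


For K = Q(sqrt(d)) with d squarefree: disc(K) = d if d = 1 mod 4, and disc(K) = 4d if d = 2 or 3 mod 4.
Here d = -457, and d mod 4 = 3.
d = 3 mod 4, not 1 (O_K = Z[sqrt(d)]), so disc(K) = 4d = 4 * (-457) = -1828

-1828


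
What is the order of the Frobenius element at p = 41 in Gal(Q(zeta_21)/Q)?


The Frobenius at p in Gal(Q(zeta_n)/Q) = (Z/nZ)* is the class of p, so its order is ord_21(41), the smallest k >= 1 with 41^k = 1 mod 21.
n = 21 = 3 * 7, phi(21) = 12; the order divides phi(n).
Divisors of 12: 1, 2, 3, 4, 6, 12
Repeated squaring mod 21: 41^1 = 20, 41^2 = 1, 41^4 = 1, 41^8 = 1
Test divisors in increasing order:
  k=1: 41^1 = 20 mod 21
  k=2: 41^2 = 1 mod 21  <- first divisor giving 1
Order = 2

2


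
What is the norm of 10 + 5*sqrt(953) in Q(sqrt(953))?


N(a + b*sqrt(d)) = a^2 - d*b^2
= (10)^2 - (953)*(5)^2
= 100 - 23825
= -23725

-23725


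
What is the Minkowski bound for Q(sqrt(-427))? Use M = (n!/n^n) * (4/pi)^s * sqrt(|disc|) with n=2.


d = -427, d mod 4 = 1, so disc(K) = d = -427; |disc(K)| = 427
Imaginary quadratic field, so n = 2, s = r2 = 1, r1 = 0
M = (n!/n^n) * (4/pi)^s * sqrt(|disc(K)|) = (2!/2^2) * (4/pi)^1 * sqrt(427)
= 0.5 * 1.273240 * 20.663978
= 13.1551

13.1551


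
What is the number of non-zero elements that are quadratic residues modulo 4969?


For prime p, the number of non-zero quadratic residues is (p-1)/2.
= (4969-1)/2
= 2484

2484


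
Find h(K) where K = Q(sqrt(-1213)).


K = Q(sqrt(-1213)). d mod 4 = 3, so D = disc(K) = 4d = -4852
h(K) equals the number of primitive reduced positive-definite forms (a, b, c) = a*x^2 + b*x*y + c*y^2 with b^2 - 4ac = D,
where reduced means |b| <= a <= c, with b >= 0 whenever |b| = a or a = c, and primitive means gcd(a, b, c) = 1.
Reduced forces 3a^2 <= |D| = 4852, so 1 <= a <= 40; b must have the parity of D, and c = (b^2 - D)/(4a) must be an integer >= a.
Enumerate a = 1..40, b in [-a, a]:
  a=1: (1, 0, 1213)  [1]
  a=2: (2, 2, 607)  [1]
  a=3..12: none
  a=13: (13, -6, 94), (13, 6, 94)  [2]
  a=14..22: none
  a=23: (23, -22, 58), (23, 22, 58)  [2]
  a=24..25: none
  a=26: (26, -6, 47), (26, 6, 47)  [2]
  a=27..28: none
  a=29: (29, -22, 46), (29, 22, 46)  [2]
  a=30..40: none
Total reduced forms: 1 + 1 + 2 + 2 + 2 + 2 = 10
h = 10

10


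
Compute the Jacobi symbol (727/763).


Compute (727/763) via quadratic reciprocity:
  reciprocity: (727/763) -> -(763/727)
  reduce: (36/727)
  pull out 2: (2/727) = +1  (since 727 mod 8 = 7)
  pull out 2: (2/727) = +1  (since 727 mod 8 = 7)
  reciprocity: (9/727) -> +(727/9)
  reduce: (7/9)
  reciprocity: (7/9) -> +(9/7)
  reduce: (2/7)
  pull out 2: (2/7) = +1  (since 7 mod 8 = 7)
  (1/7) = 1
Product of signs = -1

-1


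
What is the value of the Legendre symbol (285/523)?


p = 523 is prime, so compute (285/523) with the reciprocity algorithm (Jacobi-symbol steps: pull out 2s via (2/n), flip via reciprocity, reduce):
  reciprocity: (285/523) -> +(523/285)
  reduce: (238/285)
  pull out 2: (2/285) = -1  (since 285 mod 8 = 5)
  reciprocity: (119/285) -> +(285/119)
  reduce: (47/119)
  reciprocity: (47/119) -> -(119/47)
  reduce: (25/47)
  reciprocity: (25/47) -> +(47/25)
  reduce: (22/25)
  pull out 2: (2/25) = +1  (since 25 mod 8 = 1)
  reciprocity: (11/25) -> +(25/11)
  reduce: (3/11)
  reciprocity: (3/11) -> -(11/3)
  reduce: (2/3)
  pull out 2: (2/3) = -1  (since 3 mod 8 = 3)
  (1/3) = 1
Product of signs = 1
(285/523) = 1

1


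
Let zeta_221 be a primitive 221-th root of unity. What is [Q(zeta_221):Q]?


The degree equals Euler's totient phi(221).
221 = 13 * 17
phi(221) = 192

192


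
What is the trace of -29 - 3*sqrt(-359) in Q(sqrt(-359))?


Tr(a + b*sqrt(d)) = (a + b*sqrt(d)) + (a - b*sqrt(d)) = 2a
= 2 * (-29)
= -58

-58


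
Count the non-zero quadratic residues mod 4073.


For prime p, the number of non-zero quadratic residues is (p-1)/2.
= (4073-1)/2
= 2036

2036


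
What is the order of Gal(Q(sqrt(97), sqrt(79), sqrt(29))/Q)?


The 3 square roots of distinct primes are multiplicatively independent over Q,
so [K:Q] = 2^3 and Gal(K/Q) is isomorphic to (Z/2Z)^3.
|Gal| = 2^3 = 8

8


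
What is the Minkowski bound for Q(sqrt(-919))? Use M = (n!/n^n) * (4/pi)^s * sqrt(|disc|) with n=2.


d = -919, d mod 4 = 1, so disc(K) = d = -919; |disc(K)| = 919
Imaginary quadratic field, so n = 2, s = r2 = 1, r1 = 0
M = (n!/n^n) * (4/pi)^s * sqrt(|disc(K)|) = (2!/2^2) * (4/pi)^1 * sqrt(919)
= 0.5 * 1.273240 * 30.315013
= 19.2991

19.2991


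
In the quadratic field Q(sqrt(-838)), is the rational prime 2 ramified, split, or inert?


K = Q(sqrt(-838)). Since d mod 4 = 2, disc(K) = -3352.
Check p | disc: -3352 mod 2 = 0.
p divides disc, so p ramifies: (p) = P^2 with e=2, f=1, g=1.
Therefore p is ramified.

ramified


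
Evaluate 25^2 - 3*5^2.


x^2 - d*y^2
= 25^2 - 3*5^2
= 625 - 75
= 550

550


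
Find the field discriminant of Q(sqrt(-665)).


For K = Q(sqrt(d)) with d squarefree: disc(K) = d if d = 1 mod 4, and disc(K) = 4d if d = 2 or 3 mod 4.
Here d = -665, and d mod 4 = 3.
d = 3 mod 4, not 1 (O_K = Z[sqrt(d)]), so disc(K) = 4d = 4 * (-665) = -2660

-2660


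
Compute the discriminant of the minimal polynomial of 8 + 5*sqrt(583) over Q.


The element 8 + 5*sqrt(583) has minimal polynomial:
x^2 - 16*x - 14511
Discriminant = (-16)^2 - 4*(-14511)
= 256 + 58044
= 58300

58300


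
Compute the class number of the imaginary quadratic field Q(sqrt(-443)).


K = Q(sqrt(-443)). d mod 4 = 1, so D = disc(K) = d = -443
h(K) equals the number of primitive reduced positive-definite forms (a, b, c) = a*x^2 + b*x*y + c*y^2 with b^2 - 4ac = D,
where reduced means |b| <= a <= c, with b >= 0 whenever |b| = a or a = c, and primitive means gcd(a, b, c) = 1.
Reduced forces 3a^2 <= |D| = 443, so 1 <= a <= 12; b must have the parity of D, and c = (b^2 - D)/(4a) must be an integer >= a.
Enumerate a = 1..12, b in [-a, a]:
  a=1: (1, 1, 111)  [1]
  a=2: none
  a=3: (3, -1, 37), (3, 1, 37)  [2]
  a=4..8: none
  a=9: (9, -5, 13), (9, 5, 13)  [2]
  a=10..12: none
Total reduced forms: 1 + 2 + 2 = 5
h = 5

5


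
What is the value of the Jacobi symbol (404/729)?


Compute (404/729) via quadratic reciprocity:
  pull out 2: (2/729) = +1  (since 729 mod 8 = 1)
  pull out 2: (2/729) = +1  (since 729 mod 8 = 1)
  reciprocity: (101/729) -> +(729/101)
  reduce: (22/101)
  pull out 2: (2/101) = -1  (since 101 mod 8 = 5)
  reciprocity: (11/101) -> +(101/11)
  reduce: (2/11)
  pull out 2: (2/11) = -1  (since 11 mod 8 = 3)
  (1/11) = 1
Product of signs = 1

1


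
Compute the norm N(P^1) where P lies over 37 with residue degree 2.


N(P^a) = p^(a*f)
= 37^(1*2)
= 37^2
= 1369

1369


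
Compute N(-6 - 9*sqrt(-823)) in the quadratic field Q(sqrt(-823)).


N(a + b*sqrt(d)) = a^2 - d*b^2
= (-6)^2 - (-823)*(-9)^2
= 36 + 66663
= 66699

66699


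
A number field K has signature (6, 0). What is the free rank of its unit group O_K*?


By Dirichlet's unit theorem:
rank = r1 + r2 - 1
= 6 + 0 - 1
= 5

5


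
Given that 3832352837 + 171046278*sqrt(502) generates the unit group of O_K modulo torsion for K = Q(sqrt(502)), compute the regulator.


epsilon = 3832352837 + 171046278*sqrt(502)
= 7.6647e+09
R = ln(7.6647e+09)
= 22.7599

22.7599


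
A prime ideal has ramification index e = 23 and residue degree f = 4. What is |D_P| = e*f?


|D_P| = e * f
= 23 * 4
= 92

92


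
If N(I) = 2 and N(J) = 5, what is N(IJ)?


N(IJ) = N(I) * N(J)
= 2 * 5
= 10

10


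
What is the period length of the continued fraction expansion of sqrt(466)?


Run the CF algorithm for sqrt(466).
a_0 = floor(sqrt(466)) = 21; set m_0=0, q_0=1.
Recurrence: m' = q*a - m,  q' = (d - m'^2)/q,  a' = floor((a_0 + m')/q').
  step 1: m=21, q=25, a=1
  step 2: m=4, q=18, a=1
  step 3: m=14, q=15, a=2
  step 4: m=16, q=14, a=2
  step 5: m=12, q=23, a=1
  step 6: m=11, q=15, a=2
  step 7: m=19, q=7, a=5
  step 8: m=16, q=30, a=1
  step 9: m=14, q=9, a=3
  step 10: m=13, q=33, a=1
  step 11: m=20, q=2, a=20
  step 12: m=20, q=33, a=1
  step 13: m=13, q=9, a=3
  step 14: m=14, q=30, a=1
  step 15: m=16, q=7, a=5
  step 16: m=19, q=15, a=2
  step 17: m=11, q=23, a=1
  step 18: m=12, q=14, a=2
  step 19: m=16, q=15, a=2
  step 20: m=14, q=18, a=1
  step 21: m=4, q=25, a=1
  step 22: m=21, q=1, a=42
a_22 = 2*a_0 = 42, so the period closes here.
sqrt(466) = [21; 1, 1, 2, 2, 1, 2, 5, 1, 3, 1, 20, 1, 3, 1, 5, 2, 1, 2, 2, 1, 1, 42]
Period length = 22

22


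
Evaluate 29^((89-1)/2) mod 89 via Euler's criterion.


p = 89 is prime and the exponent is (p-1)/2 = 44, so by Euler's criterion 29^44 = (29/89) = +1 or -1 mod 89.
Compute by square-and-multiply:
  44 = 32 + 8 + 4 (binary 101100)
  Repeated squaring mod 89: 29^1 = 29, 29^2 = 40, 29^4 = 87, 29^8 = 4, 29^16 = 16, 29^32 = 78
  29^44 = 29^32 * 29^8 * 29^4 = 78 * 4 * 87 mod 89
    78 * 4 = 312 = 45 mod 89
    45 * 87 = 3915 = 88 mod 89
  29^44 = 88 mod 89
Result 88 = p - 1 = -1 mod 89: 29 is a quadratic non-residue mod 89. As a residue in [0, p-1] the value is 88.
29^44 mod 89 = 88

88
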